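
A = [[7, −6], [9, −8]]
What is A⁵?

[[67, −66], [99, −98]]

tr A = −1 and det A = −2, so the characteristic polynomial is λ² − (−1)λ + (−2) with roots 1 and −2.
Eigenvectors give P = [[−1, 2], [−1, 3]] with P⁻¹ = [[−3, 2], [−1, 1]], and A = P·diag(1, −2)·P⁻¹.
Then A⁵ = P·diag(1, −32)·P⁻¹ = [[−1, −64], [−1, −96]] · [[−3, 2], [−1, 1]] = [[67, −66], [99, −98]].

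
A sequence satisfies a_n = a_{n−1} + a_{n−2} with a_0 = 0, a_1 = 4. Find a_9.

136

With companion matrix Q = [[1, 1], [1, 0]], [a_n, a_{n−1}]ᵀ = Q·[a_{n−1}, a_{n−2}]ᵀ, so [a_9, a_8]ᵀ = Q^8·[a_1, a_0]ᵀ.
Q^8 = [[34, 21], [21, 13]], giving [a_9, a_8]ᵀ = [[136], [84]].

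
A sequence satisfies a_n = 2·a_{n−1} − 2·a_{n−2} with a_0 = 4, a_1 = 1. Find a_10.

−96

With companion matrix Q = [[2, −2], [1, 0]], [a_n, a_{n−1}]ᵀ = Q·[a_{n−1}, a_{n−2}]ᵀ, so [a_10, a_9]ᵀ = Q⁹·[a_1, a_0]ᵀ.
Q⁹ = [[32, −32], [16, 0]], giving [a_10, a_9]ᵀ = [[−96], [16]].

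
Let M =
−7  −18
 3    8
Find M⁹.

tr M = 1 and det M = −2, so the characteristic polynomial is λ² − (1)λ + (−2) with roots −1 and 2.
Eigenvectors give P = [[3, 2], [−1, −1]] with P⁻¹ = [[1, 2], [−1, −3]], and M = P·diag(−1, 2)·P⁻¹.
Then M⁹ = P·diag(−1, 512)·P⁻¹ = [[−3, 1024], [1, −512]] · [[1, 2], [−1, −3]] = [[−1027, −3078], [513, 1538]].

[[−1027, −3078], [513, 1538]]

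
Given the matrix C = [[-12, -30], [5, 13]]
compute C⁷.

[[-4758, -13890], [2315, 6817]]

tr C = 1 and det C = -6, so the characteristic polynomial is λ² − (1)λ + (-6) with roots 3 and -2.
Eigenvectors give P = [[-2, -3], [1, 1]] with P⁻¹ = [[1, 3], [-1, -2]], and C = P·diag(3, -2)·P⁻¹.
Then C⁷ = P·diag(2187, -128)·P⁻¹ = [[-4374, 384], [2187, -128]] · [[1, 3], [-1, -2]] = [[-4758, -13890], [2315, 6817]].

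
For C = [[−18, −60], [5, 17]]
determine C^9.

[[−80268, −242340], [20195, 61097]]

tr C = −1 and det C = −6, so the characteristic polynomial is λ² − (−1)λ + (−6) with roots 2 and −3.
Eigenvectors give P = [[−3, 4], [1, −1]] with P⁻¹ = [[1, 4], [1, 3]], and C = P·diag(2, −3)·P⁻¹.
Then C^9 = P·diag(512, −19683)·P⁻¹ = [[−1536, −78732], [512, 19683]] · [[1, 4], [1, 3]] = [[−80268, −242340], [20195, 61097]].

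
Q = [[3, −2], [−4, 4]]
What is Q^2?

[[17, −14], [−28, 24]]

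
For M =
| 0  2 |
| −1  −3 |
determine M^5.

tr M = −3 and det M = 2, so the characteristic polynomial is λ² − (−3)λ + (2) with roots −2 and −1.
Eigenvectors give P = [[−1, 2], [1, −1]] with P⁻¹ = [[1, 2], [1, 1]], and M = P·diag(−2, −1)·P⁻¹.
Then M^5 = P·diag(−32, −1)·P⁻¹ = [[32, −2], [−32, 1]] · [[1, 2], [1, 1]] = [[30, 62], [−31, −63]].

[[30, 62], [−31, −63]]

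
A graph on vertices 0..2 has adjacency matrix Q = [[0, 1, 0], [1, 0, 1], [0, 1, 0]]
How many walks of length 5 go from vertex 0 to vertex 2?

The number of length-5 walks from vertex 0 to vertex 2 is entry (0,2) of Q⁵, where Q is the adjacency matrix.
Q² = [[1, 0, 1], [0, 2, 0], [1, 0, 1]]
Q³ = [[0, 2, 0], [2, 0, 2], [0, 2, 0]]
Q⁴ = [[2, 0, 2], [0, 4, 0], [2, 0, 2]]
Q⁵ = [[0, 4, 0], [4, 0, 4], [0, 4, 0]]

0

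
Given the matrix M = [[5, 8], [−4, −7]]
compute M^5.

[[245, 488], [−244, −487]]

tr M = −2 and det M = −3, so the characteristic polynomial is λ² − (−2)λ + (−3) with roots −3 and 1.
Eigenvectors give P = [[1, −2], [−1, 1]] with P⁻¹ = [[−1, −2], [−1, −1]], and M = P·diag(−3, 1)·P⁻¹.
Then M^5 = P·diag(−243, 1)·P⁻¹ = [[−243, −2], [243, 1]] · [[−1, −2], [−1, −1]] = [[245, 488], [−244, −487]].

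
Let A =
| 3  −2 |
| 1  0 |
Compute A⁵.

tr A = 3 and det A = 2, so the characteristic polynomial is λ² − (3)λ + (2) with roots 2 and 1.
Eigenvectors give P = [[2, 1], [1, 1]] with P⁻¹ = [[1, −1], [−1, 2]], and A = P·diag(2, 1)·P⁻¹.
Then A⁵ = P·diag(32, 1)·P⁻¹ = [[64, 1], [32, 1]] · [[1, −1], [−1, 2]] = [[63, −62], [31, −30]].

[[63, −62], [31, −30]]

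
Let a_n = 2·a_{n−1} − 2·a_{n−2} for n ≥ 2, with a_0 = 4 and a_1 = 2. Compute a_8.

With companion matrix T = [[2, −2], [1, 0]], [a_n, a_{n−1}]ᵀ = T·[a_{n−1}, a_{n−2}]ᵀ, so [a_8, a_7]ᵀ = T⁷·[a_1, a_0]ᵀ.
T⁷ = [[0, 16], [−8, 16]], giving [a_8, a_7]ᵀ = [[64], [48]].

64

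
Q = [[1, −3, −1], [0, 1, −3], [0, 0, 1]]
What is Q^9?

Q = I + N where N = [[0, −3, −1], [0, 0, −3], [0, 0, 0]] is strictly upper-triangular, so N^3 = 0.
(I + N)^9 = I + 9·N + 36·N^2 = [[1, −27, 315], [0, 1, −27], [0, 0, 1]].

[[1, −27, 315], [0, 1, −27], [0, 0, 1]]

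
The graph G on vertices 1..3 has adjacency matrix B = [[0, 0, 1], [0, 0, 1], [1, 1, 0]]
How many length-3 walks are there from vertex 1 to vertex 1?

The number of length-3 walks from vertex 1 to vertex 1 is entry (1,1) of B³, where B is the adjacency matrix.
B² = [[1, 1, 0], [1, 1, 0], [0, 0, 2]]
B³ = [[0, 0, 2], [0, 0, 2], [2, 2, 0]]

0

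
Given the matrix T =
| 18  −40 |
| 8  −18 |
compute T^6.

tr T = 0 and det T = −4, so the characteristic polynomial is λ² − (0)λ + (−4) with roots 2 and −2.
Eigenvectors give P = [[5, −2], [2, −1]] with P⁻¹ = [[1, −2], [2, −5]], and T = P·diag(2, −2)·P⁻¹.
Then T^6 = P·diag(64, 64)·P⁻¹ = [[320, −128], [128, −64]] · [[1, −2], [2, −5]] = [[64, 0], [0, 64]].

[[64, 0], [0, 64]]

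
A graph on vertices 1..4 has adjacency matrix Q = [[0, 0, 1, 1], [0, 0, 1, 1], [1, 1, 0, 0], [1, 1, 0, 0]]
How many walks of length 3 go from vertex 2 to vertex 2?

The number of length-3 walks from vertex 2 to vertex 2 is entry (2,2) of Q³, where Q is the adjacency matrix.
Q² = [[2, 2, 0, 0], [2, 2, 0, 0], [0, 0, 2, 2], [0, 0, 2, 2]]
Q³ = [[0, 0, 4, 4], [0, 0, 4, 4], [4, 4, 0, 0], [4, 4, 0, 0]]

0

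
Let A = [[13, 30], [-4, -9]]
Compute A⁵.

[[1453, 3630], [-484, -1209]]

tr A = 4 and det A = 3, so the characteristic polynomial is λ² − (4)λ + (3) with roots 3 and 1.
Eigenvectors give P = [[-3, -5], [1, 2]] with P⁻¹ = [[-2, -5], [1, 3]], and A = P·diag(3, 1)·P⁻¹.
Then A⁵ = P·diag(243, 1)·P⁻¹ = [[-729, -5], [243, 2]] · [[-2, -5], [1, 3]] = [[1453, 3630], [-484, -1209]].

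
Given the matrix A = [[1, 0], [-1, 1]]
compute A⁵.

[[1, 0], [-5, 1]]

A = I + N where N = [[0, 0], [-1, 0]] is strictly lower-triangular, so N² = 0.
(I + N)⁵ = I + 5·N = [[1, 0], [-5, 1]].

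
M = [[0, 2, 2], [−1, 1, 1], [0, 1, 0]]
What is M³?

M² = [[−2, 4, 2], [−1, 0, −1], [−1, 1, 1]]
M³ = [[−4, 2, 0], [0, −3, −2], [−1, 0, −1]]

[[−4, 2, 0], [0, −3, −2], [−1, 0, −1]]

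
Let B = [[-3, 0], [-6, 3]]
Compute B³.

[[-27, 0], [-54, 27]]

tr B = 0 and det B = -9, so the characteristic polynomial is λ² − (0)λ + (-9) with roots 3 and -3.
Eigenvectors give P = [[0, 1], [-1, 1]] with P⁻¹ = [[1, -1], [1, 0]], and B = P·diag(3, -3)·P⁻¹.
Then B³ = P·diag(27, -27)·P⁻¹ = [[0, -27], [-27, -27]] · [[1, -1], [1, 0]] = [[-27, 0], [-54, 27]].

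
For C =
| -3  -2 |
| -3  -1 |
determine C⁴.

C² = [[15, 8], [12, 7]]
C³ = [[-69, -38], [-57, -31]]
C⁴ = [[321, 176], [264, 145]]

[[321, 176], [264, 145]]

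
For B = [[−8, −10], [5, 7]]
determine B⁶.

tr B = −1 and det B = −6, so the characteristic polynomial is λ² − (−1)λ + (−6) with roots −3 and 2.
Eigenvectors give P = [[2, −1], [−1, 1]] with P⁻¹ = [[1, 1], [1, 2]], and B = P·diag(−3, 2)·P⁻¹.
Then B⁶ = P·diag(729, 64)·P⁻¹ = [[1458, −64], [−729, 64]] · [[1, 1], [1, 2]] = [[1394, 1330], [−665, −601]].

[[1394, 1330], [−665, −601]]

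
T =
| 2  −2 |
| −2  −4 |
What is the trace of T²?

28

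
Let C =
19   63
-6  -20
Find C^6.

tr C = -1 and det C = -2, so the characteristic polynomial is λ² − (-1)λ + (-2) with roots -2 and 1.
Eigenvectors give P = [[-3, 7], [1, -2]] with P⁻¹ = [[2, 7], [1, 3]], and C = P·diag(-2, 1)·P⁻¹.
Then C^6 = P·diag(64, 1)·P⁻¹ = [[-192, 7], [64, -2]] · [[2, 7], [1, 3]] = [[-377, -1323], [126, 442]].

[[-377, -1323], [126, 442]]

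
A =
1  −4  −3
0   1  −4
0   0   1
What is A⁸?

A = I + N where N = [[0, −4, −3], [0, 0, −4], [0, 0, 0]] is strictly upper-triangular, so N³ = 0.
(I + N)⁸ = I + 8·N + 28·N² = [[1, −32, 424], [0, 1, −32], [0, 0, 1]].

[[1, −32, 424], [0, 1, −32], [0, 0, 1]]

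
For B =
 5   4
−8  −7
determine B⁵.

tr B = −2 and det B = −3, so the characteristic polynomial is λ² − (−2)λ + (−3) with roots −3 and 1.
Eigenvectors give P = [[−1, −1], [2, 1]] with P⁻¹ = [[1, 1], [−2, −1]], and B = P·diag(−3, 1)·P⁻¹.
Then B⁵ = P·diag(−243, 1)·P⁻¹ = [[243, −1], [−486, 1]] · [[1, 1], [−2, −1]] = [[245, 244], [−488, −487]].

[[245, 244], [−488, −487]]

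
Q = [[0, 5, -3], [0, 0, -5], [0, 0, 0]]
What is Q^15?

[[0, 0, 0], [0, 0, 0], [0, 0, 0]]

Q is strictly triangular, hence nilpotent: Q^3 = 0, so Q^15 = 0.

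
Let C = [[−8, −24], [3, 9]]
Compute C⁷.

[[−8, −24], [3, 9]]

C² = C (a projection; rank 1, trace 1), so C⁷ = C.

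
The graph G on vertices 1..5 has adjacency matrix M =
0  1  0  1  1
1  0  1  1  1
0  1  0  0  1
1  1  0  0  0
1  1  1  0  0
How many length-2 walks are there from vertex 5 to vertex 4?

The number of length-2 walks from vertex 5 to vertex 4 is entry (5,4) of M², where M is the adjacency matrix.
M² = [[3, 2, 2, 1, 1], [2, 4, 1, 1, 2], [2, 1, 2, 1, 1], [1, 1, 1, 2, 2], [1, 2, 1, 2, 3]]

2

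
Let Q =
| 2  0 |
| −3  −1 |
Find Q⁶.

[[64, 0], [−63, 1]]

tr Q = 1 and det Q = −2, so the characteristic polynomial is λ² − (1)λ + (−2) with roots 2 and −1.
Eigenvectors give P = [[1, 0], [−1, 1]] with P⁻¹ = [[1, 0], [1, 1]], and Q = P·diag(2, −1)·P⁻¹.
Then Q⁶ = P·diag(64, 1)·P⁻¹ = [[64, 0], [−64, 1]] · [[1, 0], [1, 1]] = [[64, 0], [−63, 1]].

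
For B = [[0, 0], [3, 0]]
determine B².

B is strictly triangular, hence nilpotent: B² = 0, so B² = 0.

[[0, 0], [0, 0]]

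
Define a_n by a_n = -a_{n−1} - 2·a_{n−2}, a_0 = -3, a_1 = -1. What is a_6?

-1

With companion matrix B = [[-1, -2], [1, 0]], [a_n, a_{n−1}]ᵀ = B·[a_{n−1}, a_{n−2}]ᵀ, so [a_6, a_5]ᵀ = B^5·[a_1, a_0]ᵀ.
B^5 = [[-5, 2], [-1, -6]], giving [a_6, a_5]ᵀ = [[-1], [19]].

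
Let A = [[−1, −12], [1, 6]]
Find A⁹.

tr A = 5 and det A = 6, so the characteristic polynomial is λ² − (5)λ + (6) with roots 3 and 2.
Eigenvectors give P = [[−3, 4], [1, −1]] with P⁻¹ = [[1, 4], [1, 3]], and A = P·diag(3, 2)·P⁻¹.
Then A⁹ = P·diag(19683, 512)·P⁻¹ = [[−59049, 2048], [19683, −512]] · [[1, 4], [1, 3]] = [[−57001, −230052], [19171, 77196]].

[[−57001, −230052], [19171, 77196]]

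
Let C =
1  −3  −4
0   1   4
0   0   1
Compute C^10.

[[1, −30, −580], [0, 1, 40], [0, 0, 1]]

C = I + N where N = [[0, −3, −4], [0, 0, 4], [0, 0, 0]] is strictly upper-triangular, so N^3 = 0.
(I + N)^10 = I + 10·N + 45·N^2 = [[1, −30, −580], [0, 1, 40], [0, 0, 1]].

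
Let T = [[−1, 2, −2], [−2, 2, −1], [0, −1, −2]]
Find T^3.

[[−5, −2, −6], [0, −6, −5], [−2, −1, −14]]

T^2 = [[−3, 4, 4], [−2, 1, 4], [2, 0, 5]]
T^3 = [[−5, −2, −6], [0, −6, −5], [−2, −1, −14]]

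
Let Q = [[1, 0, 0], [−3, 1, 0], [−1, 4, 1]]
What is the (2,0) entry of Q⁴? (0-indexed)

−76

Q = I + N where N = [[0, 0, 0], [−3, 0, 0], [−1, 4, 0]] is strictly lower-triangular, so N³ = 0.
(I + N)⁴ = I + 4·N + 6·N² = [[1, 0, 0], [−12, 1, 0], [−76, 16, 1]].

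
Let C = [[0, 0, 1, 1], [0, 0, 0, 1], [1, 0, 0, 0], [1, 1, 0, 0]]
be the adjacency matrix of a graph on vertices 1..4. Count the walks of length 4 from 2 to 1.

3

The number of length-4 walks from vertex 2 to vertex 1 is entry (2,1) of C⁴, where C is the adjacency matrix.
C² = [[2, 1, 0, 0], [1, 1, 0, 0], [0, 0, 1, 1], [0, 0, 1, 2]]
C³ = [[0, 0, 2, 3], [0, 0, 1, 2], [2, 1, 0, 0], [3, 2, 0, 0]]
C⁴ = [[5, 3, 0, 0], [3, 2, 0, 0], [0, 0, 2, 3], [0, 0, 3, 5]]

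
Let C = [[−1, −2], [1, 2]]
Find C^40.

C² = C (a projection; rank 1, trace 1), so C^40 = C.

[[−1, −2], [1, 2]]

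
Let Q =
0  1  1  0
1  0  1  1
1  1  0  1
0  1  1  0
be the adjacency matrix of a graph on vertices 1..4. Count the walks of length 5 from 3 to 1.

The number of length-5 walks from vertex 3 to vertex 1 is entry (3,1) of Q^5, where Q is the adjacency matrix.
Q^2 = [[2, 1, 1, 2], [1, 3, 2, 1], [1, 2, 3, 1], [2, 1, 1, 2]]
Q^3 = [[2, 5, 5, 2], [5, 4, 5, 5], [5, 5, 4, 5], [2, 5, 5, 2]]
Q^4 = [[10, 9, 9, 10], [9, 15, 14, 9], [9, 14, 15, 9], [10, 9, 9, 10]]
Q^5 = [[18, 29, 29, 18], [29, 32, 33, 29], [29, 33, 32, 29], [18, 29, 29, 18]]

29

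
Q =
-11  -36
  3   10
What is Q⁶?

[[253, 756], [-63, -188]]

tr Q = -1 and det Q = -2, so the characteristic polynomial is λ² − (-1)λ + (-2) with roots -2 and 1.
Eigenvectors give P = [[4, -3], [-1, 1]] with P⁻¹ = [[1, 3], [1, 4]], and Q = P·diag(-2, 1)·P⁻¹.
Then Q⁶ = P·diag(64, 1)·P⁻¹ = [[256, -3], [-64, 1]] · [[1, 3], [1, 4]] = [[253, 756], [-63, -188]].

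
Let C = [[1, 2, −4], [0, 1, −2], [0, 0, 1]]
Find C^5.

C = I + N where N = [[0, 2, −4], [0, 0, −2], [0, 0, 0]] is strictly upper-triangular, so N^3 = 0.
(I + N)^5 = I + 5·N + 10·N^2 = [[1, 10, −60], [0, 1, −10], [0, 0, 1]].

[[1, 10, −60], [0, 1, −10], [0, 0, 1]]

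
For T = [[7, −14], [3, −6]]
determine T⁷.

T² = T (a projection; rank 1, trace 1), so T⁷ = T.

[[7, −14], [3, −6]]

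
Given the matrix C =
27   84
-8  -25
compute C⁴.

tr C = 2 and det C = -3, so the characteristic polynomial is λ² − (2)λ + (-3) with roots -1 and 3.
Eigenvectors give P = [[3, -7], [-1, 2]] with P⁻¹ = [[-2, -7], [-1, -3]], and C = P·diag(-1, 3)·P⁻¹.
Then C⁴ = P·diag(1, 81)·P⁻¹ = [[3, -567], [-1, 162]] · [[-2, -7], [-1, -3]] = [[561, 1680], [-160, -479]].

[[561, 1680], [-160, -479]]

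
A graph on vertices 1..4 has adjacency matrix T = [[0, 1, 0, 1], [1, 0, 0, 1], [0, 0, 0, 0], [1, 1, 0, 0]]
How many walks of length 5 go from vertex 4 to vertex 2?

The number of length-5 walks from vertex 4 to vertex 2 is entry (4,2) of T^5, where T is the adjacency matrix.
T^2 = [[2, 1, 0, 1], [1, 2, 0, 1], [0, 0, 0, 0], [1, 1, 0, 2]]
T^3 = [[2, 3, 0, 3], [3, 2, 0, 3], [0, 0, 0, 0], [3, 3, 0, 2]]
T^4 = [[6, 5, 0, 5], [5, 6, 0, 5], [0, 0, 0, 0], [5, 5, 0, 6]]
T^5 = [[10, 11, 0, 11], [11, 10, 0, 11], [0, 0, 0, 0], [11, 11, 0, 10]]

11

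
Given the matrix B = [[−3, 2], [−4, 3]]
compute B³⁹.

[[−3, 2], [−4, 3]]

B² = I (check: tr B = 0 and det B = −1), so B³⁹ = B since 39 is odd.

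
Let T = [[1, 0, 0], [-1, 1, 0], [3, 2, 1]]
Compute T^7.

T = I + N where N = [[0, 0, 0], [-1, 0, 0], [3, 2, 0]] is strictly lower-triangular, so N^3 = 0.
(I + N)^7 = I + 7·N + 21·N^2 = [[1, 0, 0], [-7, 1, 0], [-21, 14, 1]].

[[1, 0, 0], [-7, 1, 0], [-21, 14, 1]]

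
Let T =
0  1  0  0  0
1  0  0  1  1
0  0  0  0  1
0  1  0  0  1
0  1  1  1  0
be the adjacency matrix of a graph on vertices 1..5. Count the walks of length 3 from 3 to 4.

1

The number of length-3 walks from vertex 3 to vertex 4 is entry (3,4) of T^3, where T is the adjacency matrix.
T^2 = [[1, 0, 0, 1, 1], [0, 3, 1, 1, 1], [0, 1, 1, 1, 0], [1, 1, 1, 2, 1], [1, 1, 0, 1, 3]]
T^3 = [[0, 3, 1, 1, 1], [3, 2, 1, 4, 5], [1, 1, 0, 1, 3], [1, 4, 1, 2, 4], [1, 5, 3, 4, 2]]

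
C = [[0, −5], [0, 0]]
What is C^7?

C is strictly triangular, hence nilpotent: C^2 = 0, so C^7 = 0.

[[0, 0], [0, 0]]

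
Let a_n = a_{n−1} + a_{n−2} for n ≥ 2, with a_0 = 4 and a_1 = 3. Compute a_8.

115

With companion matrix C = [[1, 1], [1, 0]], [a_n, a_{n−1}]ᵀ = C·[a_{n−1}, a_{n−2}]ᵀ, so [a_8, a_7]ᵀ = C⁷·[a_1, a_0]ᵀ.
C⁷ = [[21, 13], [13, 8]], giving [a_8, a_7]ᵀ = [[115], [71]].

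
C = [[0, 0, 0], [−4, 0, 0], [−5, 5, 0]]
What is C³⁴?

C is strictly triangular, hence nilpotent: C³ = 0, so C³⁴ = 0.

[[0, 0, 0], [0, 0, 0], [0, 0, 0]]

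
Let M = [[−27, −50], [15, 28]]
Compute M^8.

[[−31269, −63050], [18915, 38086]]

tr M = 1 and det M = −6, so the characteristic polynomial is λ² − (1)λ + (−6) with roots −2 and 3.
Eigenvectors give P = [[−2, −5], [1, 3]] with P⁻¹ = [[−3, −5], [1, 2]], and M = P·diag(−2, 3)·P⁻¹.
Then M^8 = P·diag(256, 6561)·P⁻¹ = [[−512, −32805], [256, 19683]] · [[−3, −5], [1, 2]] = [[−31269, −63050], [18915, 38086]].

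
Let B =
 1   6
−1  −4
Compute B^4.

[[−29, −90], [15, 46]]

tr B = −3 and det B = 2, so the characteristic polynomial is λ² − (−3)λ + (2) with roots −2 and −1.
Eigenvectors give P = [[−2, −3], [1, 1]] with P⁻¹ = [[1, 3], [−1, −2]], and B = P·diag(−2, −1)·P⁻¹.
Then B^4 = P·diag(16, 1)·P⁻¹ = [[−32, −3], [16, 1]] · [[1, 3], [−1, −2]] = [[−29, −90], [15, 46]].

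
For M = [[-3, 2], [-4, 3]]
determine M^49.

[[-3, 2], [-4, 3]]

M² = I (check: tr M = 0 and det M = -1), so M^49 = M since 49 is odd.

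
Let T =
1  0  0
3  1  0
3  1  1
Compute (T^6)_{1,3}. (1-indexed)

0

T = I + N where N = [[0, 0, 0], [3, 0, 0], [3, 1, 0]] is strictly lower-triangular, so N^3 = 0.
(I + N)^6 = I + 6·N + 15·N^2 = [[1, 0, 0], [18, 1, 0], [63, 6, 1]].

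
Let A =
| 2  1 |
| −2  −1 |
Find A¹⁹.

A² = A (a projection; rank 1, trace 1), so A¹⁹ = A.

[[2, 1], [−2, −1]]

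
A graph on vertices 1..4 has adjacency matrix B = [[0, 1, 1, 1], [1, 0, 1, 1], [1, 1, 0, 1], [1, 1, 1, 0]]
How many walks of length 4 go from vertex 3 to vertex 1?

20

The number of length-4 walks from vertex 3 to vertex 1 is entry (3,1) of B⁴, where B is the adjacency matrix.
B² = [[3, 2, 2, 2], [2, 3, 2, 2], [2, 2, 3, 2], [2, 2, 2, 3]]
B³ = [[6, 7, 7, 7], [7, 6, 7, 7], [7, 7, 6, 7], [7, 7, 7, 6]]
B⁴ = [[21, 20, 20, 20], [20, 21, 20, 20], [20, 20, 21, 20], [20, 20, 20, 21]]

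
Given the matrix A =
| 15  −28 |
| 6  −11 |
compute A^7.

[[15303, −30604], [6558, −13115]]

tr A = 4 and det A = 3, so the characteristic polynomial is λ² − (4)λ + (3) with roots 3 and 1.
Eigenvectors give P = [[−7, 2], [−3, 1]] with P⁻¹ = [[−1, 2], [−3, 7]], and A = P·diag(3, 1)·P⁻¹.
Then A^7 = P·diag(2187, 1)·P⁻¹ = [[−15309, 2], [−6561, 1]] · [[−1, 2], [−3, 7]] = [[15303, −30604], [6558, −13115]].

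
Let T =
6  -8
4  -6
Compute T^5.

tr T = 0 and det T = -4, so the characteristic polynomial is λ² − (0)λ + (-4) with roots -2 and 2.
Eigenvectors give P = [[-1, 2], [-1, 1]] with P⁻¹ = [[1, -2], [1, -1]], and T = P·diag(-2, 2)·P⁻¹.
Then T^5 = P·diag(-32, 32)·P⁻¹ = [[32, 64], [32, 32]] · [[1, -2], [1, -1]] = [[96, -128], [64, -96]].

[[96, -128], [64, -96]]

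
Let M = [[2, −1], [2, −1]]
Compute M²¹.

M² = M (a projection; rank 1, trace 1), so M²¹ = M.

[[2, −1], [2, −1]]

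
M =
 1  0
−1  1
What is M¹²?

M = I + N where N = [[0, 0], [−1, 0]] is strictly lower-triangular, so N² = 0.
(I + N)¹² = I + 12·N = [[1, 0], [−12, 1]].

[[1, 0], [−12, 1]]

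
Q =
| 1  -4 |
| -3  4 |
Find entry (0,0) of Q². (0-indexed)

13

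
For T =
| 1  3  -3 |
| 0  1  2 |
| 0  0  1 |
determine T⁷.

T = I + N where N = [[0, 3, -3], [0, 0, 2], [0, 0, 0]] is strictly upper-triangular, so N³ = 0.
(I + N)⁷ = I + 7·N + 21·N² = [[1, 21, 105], [0, 1, 14], [0, 0, 1]].

[[1, 21, 105], [0, 1, 14], [0, 0, 1]]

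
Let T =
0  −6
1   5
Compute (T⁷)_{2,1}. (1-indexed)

2059

tr T = 5 and det T = 6, so the characteristic polynomial is λ² − (5)λ + (6) with roots 3 and 2.
Eigenvectors give P = [[−2, −3], [1, 1]] with P⁻¹ = [[1, 3], [−1, −2]], and T = P·diag(3, 2)·P⁻¹.
Then T⁷ = P·diag(2187, 128)·P⁻¹ = [[−4374, −384], [2187, 128]] · [[1, 3], [−1, −2]] = [[−3990, −12354], [2059, 6305]].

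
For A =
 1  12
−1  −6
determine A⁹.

[[57001, 230052], [−19171, −77196]]

tr A = −5 and det A = 6, so the characteristic polynomial is λ² − (−5)λ + (6) with roots −3 and −2.
Eigenvectors give P = [[−3, 4], [1, −1]] with P⁻¹ = [[1, 4], [1, 3]], and A = P·diag(−3, −2)·P⁻¹.
Then A⁹ = P·diag(−19683, −512)·P⁻¹ = [[59049, −2048], [−19683, 512]] · [[1, 4], [1, 3]] = [[57001, 230052], [−19171, −77196]].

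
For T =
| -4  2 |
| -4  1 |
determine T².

[[8, -6], [12, -7]]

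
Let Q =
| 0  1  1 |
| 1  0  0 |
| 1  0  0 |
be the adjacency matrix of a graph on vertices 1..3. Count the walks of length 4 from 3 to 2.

2

The number of length-4 walks from vertex 3 to vertex 2 is entry (3,2) of Q⁴, where Q is the adjacency matrix.
Q² = [[2, 0, 0], [0, 1, 1], [0, 1, 1]]
Q³ = [[0, 2, 2], [2, 0, 0], [2, 0, 0]]
Q⁴ = [[4, 0, 0], [0, 2, 2], [0, 2, 2]]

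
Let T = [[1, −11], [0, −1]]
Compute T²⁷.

T² = I (check: tr T = 0 and det T = −1), so T²⁷ = T since 27 is odd.

[[1, −11], [0, −1]]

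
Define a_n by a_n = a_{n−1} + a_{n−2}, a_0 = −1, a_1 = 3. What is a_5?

12

With companion matrix B = [[1, 1], [1, 0]], [a_n, a_{n−1}]ᵀ = B·[a_{n−1}, a_{n−2}]ᵀ, so [a_5, a_4]ᵀ = B⁴·[a_1, a_0]ᵀ.
B⁴ = [[5, 3], [3, 2]], giving [a_5, a_4]ᵀ = [[12], [7]].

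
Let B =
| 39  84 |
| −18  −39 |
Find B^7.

tr B = 0 and det B = −9, so the characteristic polynomial is λ² − (0)λ + (−9) with roots 3 and −3.
Eigenvectors give P = [[7, −2], [−3, 1]] with P⁻¹ = [[1, 2], [3, 7]], and B = P·diag(3, −3)·P⁻¹.
Then B^7 = P·diag(2187, −2187)·P⁻¹ = [[15309, 4374], [−6561, −2187]] · [[1, 2], [3, 7]] = [[28431, 61236], [−13122, −28431]].

[[28431, 61236], [−13122, −28431]]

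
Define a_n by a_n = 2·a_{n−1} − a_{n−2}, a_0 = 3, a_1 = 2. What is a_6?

With companion matrix C = [[2, −1], [1, 0]], [a_n, a_{n−1}]ᵀ = C·[a_{n−1}, a_{n−2}]ᵀ, so [a_6, a_5]ᵀ = C⁵·[a_1, a_0]ᵀ.
C⁵ = [[6, −5], [5, −4]], giving [a_6, a_5]ᵀ = [[−3], [−2]].

−3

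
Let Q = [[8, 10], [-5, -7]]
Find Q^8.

[[12866, 12610], [-6305, -6049]]

tr Q = 1 and det Q = -6, so the characteristic polynomial is λ² − (1)λ + (-6) with roots 3 and -2.
Eigenvectors give P = [[2, 1], [-1, -1]] with P⁻¹ = [[1, 1], [-1, -2]], and Q = P·diag(3, -2)·P⁻¹.
Then Q^8 = P·diag(6561, 256)·P⁻¹ = [[13122, 256], [-6561, -256]] · [[1, 1], [-1, -2]] = [[12866, 12610], [-6305, -6049]].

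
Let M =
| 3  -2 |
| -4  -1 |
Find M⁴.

M² = [[17, -4], [-8, 9]]
M³ = [[67, -30], [-60, 7]]
M⁴ = [[321, -104], [-208, 113]]

[[321, -104], [-208, 113]]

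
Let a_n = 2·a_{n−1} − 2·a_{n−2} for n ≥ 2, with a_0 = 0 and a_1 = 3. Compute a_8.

With companion matrix A = [[2, −2], [1, 0]], [a_n, a_{n−1}]ᵀ = A·[a_{n−1}, a_{n−2}]ᵀ, so [a_8, a_7]ᵀ = A^7·[a_1, a_0]ᵀ.
A^7 = [[0, 16], [−8, 16]], giving [a_8, a_7]ᵀ = [[0], [−24]].

0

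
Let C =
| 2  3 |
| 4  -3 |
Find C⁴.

[[268, -111], [-148, 453]]

C² = [[16, -3], [-4, 21]]
C³ = [[20, 57], [76, -75]]
C⁴ = [[268, -111], [-148, 453]]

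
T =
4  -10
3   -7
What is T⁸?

tr T = -3 and det T = 2, so the characteristic polynomial is λ² − (-3)λ + (2) with roots -2 and -1.
Eigenvectors give P = [[5, 2], [3, 1]] with P⁻¹ = [[-1, 2], [3, -5]], and T = P·diag(-2, -1)·P⁻¹.
Then T⁸ = P·diag(256, 1)·P⁻¹ = [[1280, 2], [768, 1]] · [[-1, 2], [3, -5]] = [[-1274, 2550], [-765, 1531]].

[[-1274, 2550], [-765, 1531]]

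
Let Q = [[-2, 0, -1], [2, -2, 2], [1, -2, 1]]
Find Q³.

[[-1, -6, 2], [8, 8, 2], [10, 4, 5]]

Q² = [[3, 2, 1], [-6, 0, -4], [-5, 2, -4]]
Q³ = [[-1, -6, 2], [8, 8, 2], [10, 4, 5]]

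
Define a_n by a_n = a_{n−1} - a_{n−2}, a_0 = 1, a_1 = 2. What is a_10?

With companion matrix Q = [[1, -1], [1, 0]], [a_n, a_{n−1}]ᵀ = Q·[a_{n−1}, a_{n−2}]ᵀ, so [a_10, a_9]ᵀ = Q⁹·[a_1, a_0]ᵀ.
Q⁹ = [[-1, 0], [0, -1]], giving [a_10, a_9]ᵀ = [[-2], [-1]].

-2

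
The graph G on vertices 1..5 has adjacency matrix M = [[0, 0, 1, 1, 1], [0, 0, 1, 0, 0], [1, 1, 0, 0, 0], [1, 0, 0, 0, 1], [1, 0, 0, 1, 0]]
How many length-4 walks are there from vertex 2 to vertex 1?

4

The number of length-4 walks from vertex 2 to vertex 1 is entry (2,1) of M^4, where M is the adjacency matrix.
M^2 = [[3, 1, 0, 1, 1], [1, 1, 0, 0, 0], [0, 0, 2, 1, 1], [1, 0, 1, 2, 1], [1, 0, 1, 1, 2]]
M^3 = [[2, 0, 4, 4, 4], [0, 0, 2, 1, 1], [4, 2, 0, 1, 1], [4, 1, 1, 2, 3], [4, 1, 1, 3, 2]]
M^4 = [[12, 4, 2, 6, 6], [4, 2, 0, 1, 1], [2, 0, 6, 5, 5], [6, 1, 5, 7, 6], [6, 1, 5, 6, 7]]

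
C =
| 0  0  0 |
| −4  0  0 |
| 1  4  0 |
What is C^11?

C is strictly triangular, hence nilpotent: C^3 = 0, so C^11 = 0.

[[0, 0, 0], [0, 0, 0], [0, 0, 0]]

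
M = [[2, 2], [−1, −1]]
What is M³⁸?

M² = M (a projection; rank 1, trace 1), so M³⁸ = M.

[[2, 2], [−1, −1]]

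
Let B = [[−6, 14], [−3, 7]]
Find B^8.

[[−6, 14], [−3, 7]]

B² = B (a projection; rank 1, trace 1), so B^8 = B.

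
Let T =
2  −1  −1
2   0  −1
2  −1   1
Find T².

[[0, −1, −2], [2, −1, −3], [4, −3, 0]]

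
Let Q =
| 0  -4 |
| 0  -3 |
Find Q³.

[[0, -36], [0, -27]]

Q² = [[0, 12], [0, 9]]
Q³ = [[0, -36], [0, -27]]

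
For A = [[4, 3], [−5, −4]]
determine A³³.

A² = I (check: tr A = 0 and det A = −1), so A³³ = A since 33 is odd.

[[4, 3], [−5, −4]]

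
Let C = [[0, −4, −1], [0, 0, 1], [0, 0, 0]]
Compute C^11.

[[0, 0, 0], [0, 0, 0], [0, 0, 0]]

C is strictly triangular, hence nilpotent: C^3 = 0, so C^11 = 0.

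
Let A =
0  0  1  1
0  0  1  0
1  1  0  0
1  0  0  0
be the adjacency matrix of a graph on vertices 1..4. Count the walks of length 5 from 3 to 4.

The number of length-5 walks from vertex 3 to vertex 4 is entry (3,4) of A^5, where A is the adjacency matrix.
A^2 = [[2, 1, 0, 0], [1, 1, 0, 0], [0, 0, 2, 1], [0, 0, 1, 1]]
A^3 = [[0, 0, 3, 2], [0, 0, 2, 1], [3, 2, 0, 0], [2, 1, 0, 0]]
A^4 = [[5, 3, 0, 0], [3, 2, 0, 0], [0, 0, 5, 3], [0, 0, 3, 2]]
A^5 = [[0, 0, 8, 5], [0, 0, 5, 3], [8, 5, 0, 0], [5, 3, 0, 0]]

0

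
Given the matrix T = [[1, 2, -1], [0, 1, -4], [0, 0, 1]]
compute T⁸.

T = I + N where N = [[0, 2, -1], [0, 0, -4], [0, 0, 0]] is strictly upper-triangular, so N³ = 0.
(I + N)⁸ = I + 8·N + 28·N² = [[1, 16, -232], [0, 1, -32], [0, 0, 1]].

[[1, 16, -232], [0, 1, -32], [0, 0, 1]]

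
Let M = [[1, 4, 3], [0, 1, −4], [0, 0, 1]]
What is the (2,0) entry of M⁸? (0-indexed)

M = I + N where N = [[0, 4, 3], [0, 0, −4], [0, 0, 0]] is strictly upper-triangular, so N³ = 0.
(I + N)⁸ = I + 8·N + 28·N² = [[1, 32, −424], [0, 1, −32], [0, 0, 1]].

0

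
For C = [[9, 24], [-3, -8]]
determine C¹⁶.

[[9, 24], [-3, -8]]

C² = C (a projection; rank 1, trace 1), so C¹⁶ = C.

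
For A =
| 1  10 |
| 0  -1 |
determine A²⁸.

[[1, 0], [0, 1]]

A² = I (check: tr A = 0 and det A = -1), so A²⁸ = I since 28 is even.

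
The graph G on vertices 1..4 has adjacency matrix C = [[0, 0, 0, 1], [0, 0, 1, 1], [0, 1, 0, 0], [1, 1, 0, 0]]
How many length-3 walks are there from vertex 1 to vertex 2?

The number of length-3 walks from vertex 1 to vertex 2 is entry (1,2) of C³, where C is the adjacency matrix.
C² = [[1, 1, 0, 0], [1, 2, 0, 0], [0, 0, 1, 1], [0, 0, 1, 2]]
C³ = [[0, 0, 1, 2], [0, 0, 2, 3], [1, 2, 0, 0], [2, 3, 0, 0]]

0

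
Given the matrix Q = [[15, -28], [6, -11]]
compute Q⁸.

[[45921, -91840], [19680, -39359]]

tr Q = 4 and det Q = 3, so the characteristic polynomial is λ² − (4)λ + (3) with roots 1 and 3.
Eigenvectors give P = [[2, -7], [1, -3]] with P⁻¹ = [[-3, 7], [-1, 2]], and Q = P·diag(1, 3)·P⁻¹.
Then Q⁸ = P·diag(1, 6561)·P⁻¹ = [[2, -45927], [1, -19683]] · [[-3, 7], [-1, 2]] = [[45921, -91840], [19680, -39359]].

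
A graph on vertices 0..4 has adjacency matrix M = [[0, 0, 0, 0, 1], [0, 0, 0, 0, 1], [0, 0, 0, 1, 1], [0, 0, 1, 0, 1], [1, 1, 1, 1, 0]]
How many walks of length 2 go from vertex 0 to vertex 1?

The number of length-2 walks from vertex 0 to vertex 1 is entry (0,1) of M², where M is the adjacency matrix.
M² = [[1, 1, 1, 1, 0], [1, 1, 1, 1, 0], [1, 1, 2, 1, 1], [1, 1, 1, 2, 1], [0, 0, 1, 1, 4]]

1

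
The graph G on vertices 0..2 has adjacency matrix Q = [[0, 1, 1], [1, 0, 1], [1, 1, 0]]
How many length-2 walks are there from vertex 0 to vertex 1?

1

The number of length-2 walks from vertex 0 to vertex 1 is entry (0,1) of Q², where Q is the adjacency matrix.
Q² = [[2, 1, 1], [1, 2, 1], [1, 1, 2]]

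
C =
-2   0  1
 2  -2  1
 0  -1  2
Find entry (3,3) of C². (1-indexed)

3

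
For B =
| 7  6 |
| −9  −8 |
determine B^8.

tr B = −1 and det B = −2, so the characteristic polynomial is λ² − (−1)λ + (−2) with roots −2 and 1.
Eigenvectors give P = [[−2, 1], [3, −1]] with P⁻¹ = [[1, 1], [3, 2]], and B = P·diag(−2, 1)·P⁻¹.
Then B^8 = P·diag(256, 1)·P⁻¹ = [[−512, 1], [768, −1]] · [[1, 1], [3, 2]] = [[−509, −510], [765, 766]].

[[−509, −510], [765, 766]]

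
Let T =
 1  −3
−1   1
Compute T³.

[[10, −18], [−6, 10]]

T² = [[4, −6], [−2, 4]]
T³ = [[10, −18], [−6, 10]]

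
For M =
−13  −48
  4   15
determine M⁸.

[[−19679, −78720], [6560, 26241]]

tr M = 2 and det M = −3, so the characteristic polynomial is λ² − (2)λ + (−3) with roots 3 and −1.
Eigenvectors give P = [[−3, −4], [1, 1]] with P⁻¹ = [[1, 4], [−1, −3]], and M = P·diag(3, −1)·P⁻¹.
Then M⁸ = P·diag(6561, 1)·P⁻¹ = [[−19683, −4], [6561, 1]] · [[1, 4], [−1, −3]] = [[−19679, −78720], [6560, 26241]].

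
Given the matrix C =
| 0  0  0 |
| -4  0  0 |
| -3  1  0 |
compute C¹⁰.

[[0, 0, 0], [0, 0, 0], [0, 0, 0]]

C is strictly triangular, hence nilpotent: C³ = 0, so C¹⁰ = 0.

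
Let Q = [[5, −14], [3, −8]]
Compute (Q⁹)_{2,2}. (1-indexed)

tr Q = −3 and det Q = 2, so the characteristic polynomial is λ² − (−3)λ + (2) with roots −1 and −2.
Eigenvectors give P = [[7, 2], [3, 1]] with P⁻¹ = [[1, −2], [−3, 7]], and Q = P·diag(−1, −2)·P⁻¹.
Then Q⁹ = P·diag(−1, −512)·P⁻¹ = [[−7, −1024], [−3, −512]] · [[1, −2], [−3, 7]] = [[3065, −7154], [1533, −3578]].

−3578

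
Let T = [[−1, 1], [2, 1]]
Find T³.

[[−3, 3], [6, 3]]

T² = [[3, 0], [0, 3]]
T³ = [[−3, 3], [6, 3]]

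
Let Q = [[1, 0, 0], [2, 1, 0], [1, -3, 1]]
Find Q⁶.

Q = I + N where N = [[0, 0, 0], [2, 0, 0], [1, -3, 0]] is strictly lower-triangular, so N³ = 0.
(I + N)⁶ = I + 6·N + 15·N² = [[1, 0, 0], [12, 1, 0], [-84, -18, 1]].

[[1, 0, 0], [12, 1, 0], [-84, -18, 1]]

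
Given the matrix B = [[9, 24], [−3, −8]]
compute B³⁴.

[[9, 24], [−3, −8]]

B² = B (a projection; rank 1, trace 1), so B³⁴ = B.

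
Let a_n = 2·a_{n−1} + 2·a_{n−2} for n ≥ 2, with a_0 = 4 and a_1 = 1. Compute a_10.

26272

With companion matrix T = [[2, 2], [1, 0]], [a_n, a_{n−1}]ᵀ = T·[a_{n−1}, a_{n−2}]ᵀ, so [a_10, a_9]ᵀ = T⁹·[a_1, a_0]ᵀ.
T⁹ = [[6688, 4896], [2448, 1792]], giving [a_10, a_9]ᵀ = [[26272], [9616]].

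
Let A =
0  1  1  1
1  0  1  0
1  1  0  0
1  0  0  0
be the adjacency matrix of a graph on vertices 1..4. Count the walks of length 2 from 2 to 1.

The number of length-2 walks from vertex 2 to vertex 1 is entry (2,1) of A^2, where A is the adjacency matrix.
A^2 = [[3, 1, 1, 0], [1, 2, 1, 1], [1, 1, 2, 1], [0, 1, 1, 1]]

1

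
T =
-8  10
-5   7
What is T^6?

tr T = -1 and det T = -6, so the characteristic polynomial is λ² − (-1)λ + (-6) with roots -3 and 2.
Eigenvectors give P = [[2, -1], [1, -1]] with P⁻¹ = [[1, -1], [1, -2]], and T = P·diag(-3, 2)·P⁻¹.
Then T^6 = P·diag(729, 64)·P⁻¹ = [[1458, -64], [729, -64]] · [[1, -1], [1, -2]] = [[1394, -1330], [665, -601]].

[[1394, -1330], [665, -601]]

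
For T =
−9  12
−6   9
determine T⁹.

tr T = 0 and det T = −9, so the characteristic polynomial is λ² − (0)λ + (−9) with roots −3 and 3.
Eigenvectors give P = [[−2, 1], [−1, 1]] with P⁻¹ = [[−1, 1], [−1, 2]], and T = P·diag(−3, 3)·P⁻¹.
Then T⁹ = P·diag(−19683, 19683)·P⁻¹ = [[39366, 19683], [19683, 19683]] · [[−1, 1], [−1, 2]] = [[−59049, 78732], [−39366, 59049]].

[[−59049, 78732], [−39366, 59049]]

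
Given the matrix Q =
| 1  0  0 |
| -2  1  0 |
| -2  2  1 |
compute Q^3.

Q = I + N where N = [[0, 0, 0], [-2, 0, 0], [-2, 2, 0]] is strictly lower-triangular, so N^3 = 0.
(I + N)^3 = I + 3·N + 3·N^2 = [[1, 0, 0], [-6, 1, 0], [-18, 6, 1]].

[[1, 0, 0], [-6, 1, 0], [-18, 6, 1]]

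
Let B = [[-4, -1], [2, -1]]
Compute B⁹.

[[-38854, -19171], [38342, 18659]]

tr B = -5 and det B = 6, so the characteristic polynomial is λ² − (-5)λ + (6) with roots -2 and -3.
Eigenvectors give P = [[1, -1], [-2, 1]] with P⁻¹ = [[-1, -1], [-2, -1]], and B = P·diag(-2, -3)·P⁻¹.
Then B⁹ = P·diag(-512, -19683)·P⁻¹ = [[-512, 19683], [1024, -19683]] · [[-1, -1], [-2, -1]] = [[-38854, -19171], [38342, 18659]].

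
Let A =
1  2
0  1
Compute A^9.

[[1, 18], [0, 1]]

A = I + N where N = [[0, 2], [0, 0]] is strictly upper-triangular, so N^2 = 0.
(I + N)^9 = I + 9·N = [[1, 18], [0, 1]].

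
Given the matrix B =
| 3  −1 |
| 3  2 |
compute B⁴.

B² = [[6, −5], [15, 1]]
B³ = [[3, −16], [48, −13]]
B⁴ = [[−39, −35], [105, −74]]

[[−39, −35], [105, −74]]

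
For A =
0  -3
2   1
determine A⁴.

[[30, 33], [-22, 19]]

A² = [[-6, -3], [2, -5]]
A³ = [[-6, 15], [-10, -11]]
A⁴ = [[30, 33], [-22, 19]]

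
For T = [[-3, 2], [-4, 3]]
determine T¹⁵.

T² = I (check: tr T = 0 and det T = -1), so T¹⁵ = T since 15 is odd.

[[-3, 2], [-4, 3]]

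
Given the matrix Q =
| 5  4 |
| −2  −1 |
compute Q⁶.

tr Q = 4 and det Q = 3, so the characteristic polynomial is λ² − (4)λ + (3) with roots 1 and 3.
Eigenvectors give P = [[−1, 2], [1, −1]] with P⁻¹ = [[1, 2], [1, 1]], and Q = P·diag(1, 3)·P⁻¹.
Then Q⁶ = P·diag(1, 729)·P⁻¹ = [[−1, 1458], [1, −729]] · [[1, 2], [1, 1]] = [[1457, 1456], [−728, −727]].

[[1457, 1456], [−728, −727]]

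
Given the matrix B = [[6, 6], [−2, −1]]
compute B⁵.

[[876, 1266], [−422, −601]]

tr B = 5 and det B = 6, so the characteristic polynomial is λ² − (5)λ + (6) with roots 2 and 3.
Eigenvectors give P = [[−3, −2], [2, 1]] with P⁻¹ = [[1, 2], [−2, −3]], and B = P·diag(2, 3)·P⁻¹.
Then B⁵ = P·diag(32, 243)·P⁻¹ = [[−96, −486], [64, 243]] · [[1, 2], [−2, −3]] = [[876, 1266], [−422, −601]].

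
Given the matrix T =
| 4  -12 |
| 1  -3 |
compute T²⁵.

[[4, -12], [1, -3]]

T² = T (a projection; rank 1, trace 1), so T²⁵ = T.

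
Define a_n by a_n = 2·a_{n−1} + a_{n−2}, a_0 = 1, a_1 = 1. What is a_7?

With companion matrix Q = [[2, 1], [1, 0]], [a_n, a_{n−1}]ᵀ = Q·[a_{n−1}, a_{n−2}]ᵀ, so [a_7, a_6]ᵀ = Q⁶·[a_1, a_0]ᵀ.
Q⁶ = [[169, 70], [70, 29]], giving [a_7, a_6]ᵀ = [[239], [99]].

239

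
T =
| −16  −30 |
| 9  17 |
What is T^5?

tr T = 1 and det T = −2, so the characteristic polynomial is λ² − (1)λ + (−2) with roots −1 and 2.
Eigenvectors give P = [[−2, −5], [1, 3]] with P⁻¹ = [[−3, −5], [1, 2]], and T = P·diag(−1, 2)·P⁻¹.
Then T^5 = P·diag(−1, 32)·P⁻¹ = [[2, −160], [−1, 96]] · [[−3, −5], [1, 2]] = [[−166, −330], [99, 197]].

[[−166, −330], [99, 197]]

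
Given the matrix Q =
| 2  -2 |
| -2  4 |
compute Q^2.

[[8, -12], [-12, 20]]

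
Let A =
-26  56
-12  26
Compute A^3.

tr A = 0 and det A = -4, so the characteristic polynomial is λ² − (0)λ + (-4) with roots -2 and 2.
Eigenvectors give P = [[7, 2], [3, 1]] with P⁻¹ = [[1, -2], [-3, 7]], and A = P·diag(-2, 2)·P⁻¹.
Then A^3 = P·diag(-8, 8)·P⁻¹ = [[-56, 16], [-24, 8]] · [[1, -2], [-3, 7]] = [[-104, 224], [-48, 104]].

[[-104, 224], [-48, 104]]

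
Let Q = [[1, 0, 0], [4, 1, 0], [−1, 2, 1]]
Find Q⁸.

Q = I + N where N = [[0, 0, 0], [4, 0, 0], [−1, 2, 0]] is strictly lower-triangular, so N³ = 0.
(I + N)⁸ = I + 8·N + 28·N² = [[1, 0, 0], [32, 1, 0], [216, 16, 1]].

[[1, 0, 0], [32, 1, 0], [216, 16, 1]]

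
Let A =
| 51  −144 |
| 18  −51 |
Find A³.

tr A = 0 and det A = −9, so the characteristic polynomial is λ² − (0)λ + (−9) with roots −3 and 3.
Eigenvectors give P = [[−8, 3], [−3, 1]] with P⁻¹ = [[1, −3], [3, −8]], and A = P·diag(−3, 3)·P⁻¹.
Then A³ = P·diag(−27, 27)·P⁻¹ = [[216, 81], [81, 27]] · [[1, −3], [3, −8]] = [[459, −1296], [162, −459]].

[[459, −1296], [162, −459]]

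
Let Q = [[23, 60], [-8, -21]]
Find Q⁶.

[[4369, 10920], [-1456, -3639]]

tr Q = 2 and det Q = -3, so the characteristic polynomial is λ² − (2)λ + (-3) with roots 3 and -1.
Eigenvectors give P = [[-3, -5], [1, 2]] with P⁻¹ = [[-2, -5], [1, 3]], and Q = P·diag(3, -1)·P⁻¹.
Then Q⁶ = P·diag(729, 1)·P⁻¹ = [[-2187, -5], [729, 2]] · [[-2, -5], [1, 3]] = [[4369, 10920], [-1456, -3639]].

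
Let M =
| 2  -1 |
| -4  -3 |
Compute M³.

M² = [[8, 1], [4, 13]]
M³ = [[12, -11], [-44, -43]]

[[12, -11], [-44, -43]]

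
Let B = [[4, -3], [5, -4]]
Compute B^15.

[[4, -3], [5, -4]]

B² = I (check: tr B = 0 and det B = -1), so B^15 = B since 15 is odd.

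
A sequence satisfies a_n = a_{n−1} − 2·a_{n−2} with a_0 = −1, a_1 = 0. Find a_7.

10

With companion matrix A = [[1, −2], [1, 0]], [a_n, a_{n−1}]ᵀ = A·[a_{n−1}, a_{n−2}]ᵀ, so [a_7, a_6]ᵀ = A⁶·[a_1, a_0]ᵀ.
A⁶ = [[7, −10], [5, 2]], giving [a_7, a_6]ᵀ = [[10], [−2]].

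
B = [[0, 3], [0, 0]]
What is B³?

[[0, 0], [0, 0]]

B is strictly triangular, hence nilpotent: B² = 0, so B³ = 0.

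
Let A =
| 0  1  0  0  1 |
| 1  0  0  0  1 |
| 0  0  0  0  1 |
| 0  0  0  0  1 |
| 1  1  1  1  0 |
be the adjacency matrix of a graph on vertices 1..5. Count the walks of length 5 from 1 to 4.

7

The number of length-5 walks from vertex 1 to vertex 4 is entry (1,4) of A^5, where A is the adjacency matrix.
A^2 = [[2, 1, 1, 1, 1], [1, 2, 1, 1, 1], [1, 1, 1, 1, 0], [1, 1, 1, 1, 0], [1, 1, 0, 0, 4]]
A^3 = [[2, 3, 1, 1, 5], [3, 2, 1, 1, 5], [1, 1, 0, 0, 4], [1, 1, 0, 0, 4], [5, 5, 4, 4, 2]]
A^4 = [[8, 7, 5, 5, 7], [7, 8, 5, 5, 7], [5, 5, 4, 4, 2], [5, 5, 4, 4, 2], [7, 7, 2, 2, 18]]
A^5 = [[14, 15, 7, 7, 25], [15, 14, 7, 7, 25], [7, 7, 2, 2, 18], [7, 7, 2, 2, 18], [25, 25, 18, 18, 18]]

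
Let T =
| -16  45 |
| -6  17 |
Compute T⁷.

[[-646, 1935], [-258, 773]]

tr T = 1 and det T = -2, so the characteristic polynomial is λ² − (1)λ + (-2) with roots 2 and -1.
Eigenvectors give P = [[5, 3], [2, 1]] with P⁻¹ = [[-1, 3], [2, -5]], and T = P·diag(2, -1)·P⁻¹.
Then T⁷ = P·diag(128, -1)·P⁻¹ = [[640, -3], [256, -1]] · [[-1, 3], [2, -5]] = [[-646, 1935], [-258, 773]].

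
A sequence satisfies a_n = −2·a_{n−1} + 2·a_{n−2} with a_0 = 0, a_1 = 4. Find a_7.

1312

With companion matrix C = [[−2, 2], [1, 0]], [a_n, a_{n−1}]ᵀ = C·[a_{n−1}, a_{n−2}]ᵀ, so [a_7, a_6]ᵀ = C⁶·[a_1, a_0]ᵀ.
C⁶ = [[328, −240], [−120, 88]], giving [a_7, a_6]ᵀ = [[1312], [−480]].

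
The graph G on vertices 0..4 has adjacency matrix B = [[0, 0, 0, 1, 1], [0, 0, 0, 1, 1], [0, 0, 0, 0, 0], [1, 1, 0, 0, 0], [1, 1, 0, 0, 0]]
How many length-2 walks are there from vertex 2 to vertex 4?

The number of length-2 walks from vertex 2 to vertex 4 is entry (2,4) of B², where B is the adjacency matrix.
B² = [[2, 2, 0, 0, 0], [2, 2, 0, 0, 0], [0, 0, 0, 0, 0], [0, 0, 0, 2, 2], [0, 0, 0, 2, 2]]

0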